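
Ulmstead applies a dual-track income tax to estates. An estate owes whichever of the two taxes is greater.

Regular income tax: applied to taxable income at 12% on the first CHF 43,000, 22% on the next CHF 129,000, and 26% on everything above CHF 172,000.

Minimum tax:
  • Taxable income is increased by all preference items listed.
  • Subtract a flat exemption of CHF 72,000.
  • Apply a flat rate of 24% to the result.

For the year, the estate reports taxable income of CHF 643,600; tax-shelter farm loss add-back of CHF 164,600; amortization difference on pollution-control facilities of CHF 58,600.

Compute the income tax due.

Minimum tax:
  Adjusted income: CHF 643,600 + CHF 164,600 + CHF 58,600 = CHF 866,800
  Less exemption CHF 72,000 → base CHF 794,800
  CHF 794,800 × 24% = CHF 190,752

Regular income tax:
  CHF 43,000 × 12% = CHF 5,160
  CHF 129,000 × 22% = CHF 28,380
  CHF 471,600 × 26% = CHF 122,616
  → CHF 156,156

CHF 190,752 > CHF 156,156, so the minimum tax is the binding amount.

CHF 190,752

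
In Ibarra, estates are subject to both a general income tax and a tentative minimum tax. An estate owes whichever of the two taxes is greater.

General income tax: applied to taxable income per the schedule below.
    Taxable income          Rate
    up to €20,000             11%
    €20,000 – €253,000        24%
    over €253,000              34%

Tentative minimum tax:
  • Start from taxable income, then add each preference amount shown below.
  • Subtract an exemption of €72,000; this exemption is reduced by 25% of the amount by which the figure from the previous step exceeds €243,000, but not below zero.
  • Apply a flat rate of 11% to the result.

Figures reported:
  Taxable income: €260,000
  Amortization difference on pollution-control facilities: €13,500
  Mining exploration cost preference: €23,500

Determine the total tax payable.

Tentative minimum tax:
  Adjusted income: €260,000 + €13,500 + €23,500 = €297,000
  Exemption: €72,000 − 25% × (€297,000 − €243,000) = €72,000 − €13,500 = €58,500
  Base: €297,000 − €58,500 = €238,500
  €238,500 × 11% = €26,235

General income tax:
  €20,000 × 11% = €2,200
  €233,000 × 24% = €55,920
  €7,000 × 34% = €2,380
  → €60,500

€60,500 > €26,235, so the general income tax governs.

€60,500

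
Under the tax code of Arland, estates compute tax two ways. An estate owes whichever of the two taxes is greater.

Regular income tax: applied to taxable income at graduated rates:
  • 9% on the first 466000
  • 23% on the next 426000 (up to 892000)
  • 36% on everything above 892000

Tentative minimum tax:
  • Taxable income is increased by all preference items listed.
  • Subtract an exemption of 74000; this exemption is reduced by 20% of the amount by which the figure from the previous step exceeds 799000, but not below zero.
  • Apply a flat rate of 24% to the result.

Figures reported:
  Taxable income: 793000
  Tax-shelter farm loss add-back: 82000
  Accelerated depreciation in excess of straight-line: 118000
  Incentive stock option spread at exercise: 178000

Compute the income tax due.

Tentative minimum tax:
  Adjusted income: 793000 + 82000 + 118000 + 178000 = 1171000
  Exemption: 20% × (1171000 − 799000) = 74400 ≥ 74000, so the exemption is fully phased out
  Base: 1171000 − 0 = 1171000
  1171000 × 24% = 281040

Regular income tax:
  466000 × 9% = 41940
  327000 × 23% = 75210
  → 117150

281040 > 117150, so the tentative minimum tax is the binding amount.

281040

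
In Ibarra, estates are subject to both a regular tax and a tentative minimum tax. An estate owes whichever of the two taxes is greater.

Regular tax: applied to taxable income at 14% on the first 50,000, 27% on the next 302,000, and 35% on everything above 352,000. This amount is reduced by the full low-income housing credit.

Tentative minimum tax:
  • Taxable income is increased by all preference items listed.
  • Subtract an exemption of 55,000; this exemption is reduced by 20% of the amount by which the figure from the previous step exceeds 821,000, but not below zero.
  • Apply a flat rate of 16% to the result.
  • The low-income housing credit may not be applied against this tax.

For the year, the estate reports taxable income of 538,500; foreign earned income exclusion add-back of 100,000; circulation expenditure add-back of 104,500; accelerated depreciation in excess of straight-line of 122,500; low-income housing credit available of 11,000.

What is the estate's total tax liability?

Tentative minimum tax:
  Adjusted income: 538,500 + 100,000 + 104,500 + 122,500 = 865,500
  Exemption: 55,000 − 20% × (865,500 − 821,000) = 55,000 − 8,900 = 46,100
  Base: 865,500 − 46,100 = 819,400
  819,400 × 16% = 131,104

Regular tax:
  50,000 × 14% = 7,000
  302,000 × 27% = 81,540
  186,500 × 35% = 65,275
  → 153,815
  Less low-income housing credit 11,000 → 142,815

142,815 > 131,104, so the regular tax governs.

142,815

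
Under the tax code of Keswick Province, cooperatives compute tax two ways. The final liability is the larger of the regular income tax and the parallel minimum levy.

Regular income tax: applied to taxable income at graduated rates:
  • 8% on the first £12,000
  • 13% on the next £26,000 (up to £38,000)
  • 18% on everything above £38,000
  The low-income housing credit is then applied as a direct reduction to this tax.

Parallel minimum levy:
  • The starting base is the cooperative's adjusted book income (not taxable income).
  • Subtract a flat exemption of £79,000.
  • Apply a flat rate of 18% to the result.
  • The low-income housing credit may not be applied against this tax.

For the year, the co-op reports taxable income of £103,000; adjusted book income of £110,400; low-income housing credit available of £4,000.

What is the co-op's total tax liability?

£12,040

Parallel minimum levy:
  Base (adjusted book income): £110,400
  Less exemption £79,000 → base £31,400
  £31,400 × 18% = £5,652

Regular income tax:
  £12,000 × 8% = £960
  £26,000 × 13% = £3,380
  £65,000 × 18% = £11,700
  → £16,040
  Less low-income housing credit £4,000 → £12,040

£12,040 > £5,652, so the regular income tax governs.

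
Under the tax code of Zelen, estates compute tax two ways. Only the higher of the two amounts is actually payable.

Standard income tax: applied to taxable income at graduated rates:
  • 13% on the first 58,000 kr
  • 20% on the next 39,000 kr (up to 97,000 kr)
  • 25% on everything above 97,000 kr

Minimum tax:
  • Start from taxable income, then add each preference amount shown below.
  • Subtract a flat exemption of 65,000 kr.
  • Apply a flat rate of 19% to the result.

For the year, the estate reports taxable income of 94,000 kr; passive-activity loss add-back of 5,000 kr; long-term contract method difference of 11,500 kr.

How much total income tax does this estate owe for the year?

Minimum tax:
  Adjusted income: 94,000 kr + 5,000 kr + 11,500 kr = 110,500 kr
  Less exemption 65,000 kr → base 45,500 kr
  45,500 kr × 19% = 8,645 kr

Standard income tax:
  58,000 kr × 13% = 7,540 kr
  36,000 kr × 20% = 7,200 kr
  → 14,740 kr

14,740 kr > 8,645 kr, so the standard income tax governs.

14,740 kr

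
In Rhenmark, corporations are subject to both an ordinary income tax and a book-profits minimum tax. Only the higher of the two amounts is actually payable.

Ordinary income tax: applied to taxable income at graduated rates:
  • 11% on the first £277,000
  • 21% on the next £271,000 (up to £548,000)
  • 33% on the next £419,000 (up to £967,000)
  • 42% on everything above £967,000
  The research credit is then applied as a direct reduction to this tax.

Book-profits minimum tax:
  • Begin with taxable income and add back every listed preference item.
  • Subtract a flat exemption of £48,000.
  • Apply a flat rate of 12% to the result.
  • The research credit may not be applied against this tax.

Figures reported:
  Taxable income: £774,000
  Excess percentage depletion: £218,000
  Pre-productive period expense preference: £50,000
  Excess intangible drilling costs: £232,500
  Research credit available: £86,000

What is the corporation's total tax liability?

£147,180

Book-profits minimum tax:
  Adjusted income: £774,000 + £218,000 + £50,000 + £232,500 = £1,274,500
  Less exemption £48,000 → base £1,226,500
  £1,226,500 × 12% = £147,180

Ordinary income tax:
  £277,000 × 11% = £30,470
  £271,000 × 21% = £56,910
  £226,000 × 33% = £74,580
  → £161,960
  Less research credit £86,000 → £75,960

£147,180 > £75,960, so the book-profits minimum tax is the binding amount.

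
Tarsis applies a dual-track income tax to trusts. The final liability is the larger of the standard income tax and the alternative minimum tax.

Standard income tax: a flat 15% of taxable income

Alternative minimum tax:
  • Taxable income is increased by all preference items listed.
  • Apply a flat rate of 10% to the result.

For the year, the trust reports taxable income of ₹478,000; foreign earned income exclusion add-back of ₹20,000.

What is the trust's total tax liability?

₹71,700

Alternative minimum tax:
  Adjusted income: ₹478,000 + ₹20,000 = ₹498,000
  ₹498,000 × 10% = ₹49,800

Standard income tax:
  ₹478,000 × 15% = ₹71,700

₹71,700 > ₹49,800, so the standard income tax governs.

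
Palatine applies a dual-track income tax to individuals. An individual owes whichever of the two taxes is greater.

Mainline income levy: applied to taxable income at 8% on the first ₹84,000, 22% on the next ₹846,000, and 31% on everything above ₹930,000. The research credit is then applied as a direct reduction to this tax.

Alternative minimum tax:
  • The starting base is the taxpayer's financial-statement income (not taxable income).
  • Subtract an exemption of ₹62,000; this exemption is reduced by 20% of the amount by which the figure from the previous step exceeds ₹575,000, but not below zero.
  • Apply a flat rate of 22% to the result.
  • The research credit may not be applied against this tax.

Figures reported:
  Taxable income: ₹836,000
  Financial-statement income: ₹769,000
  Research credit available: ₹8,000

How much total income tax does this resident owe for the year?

Alternative minimum tax:
  Base (financial-statement income): ₹769,000
  Exemption: ₹62,000 − 20% × (₹769,000 − ₹575,000) = ₹62,000 − ₹38,800 = ₹23,200
  Base: ₹769,000 − ₹23,200 = ₹745,800
  ₹745,800 × 22% = ₹164,076

Mainline income levy:
  ₹84,000 × 8% = ₹6,720
  ₹752,000 × 22% = ₹165,440
  → ₹172,160
  Less research credit ₹8,000 → ₹164,160

₹164,160 > ₹164,076, so the mainline income levy governs.

₹164,160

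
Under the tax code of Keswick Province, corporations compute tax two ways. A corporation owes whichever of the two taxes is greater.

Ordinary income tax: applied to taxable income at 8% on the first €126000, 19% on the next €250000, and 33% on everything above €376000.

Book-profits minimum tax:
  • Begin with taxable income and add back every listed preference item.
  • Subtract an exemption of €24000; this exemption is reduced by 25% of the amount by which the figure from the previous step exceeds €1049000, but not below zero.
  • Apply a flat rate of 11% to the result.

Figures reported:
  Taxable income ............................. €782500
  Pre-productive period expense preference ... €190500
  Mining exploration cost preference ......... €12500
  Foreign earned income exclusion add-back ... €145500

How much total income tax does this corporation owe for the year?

Book-profits minimum tax:
  Adjusted income: €782500 + €190500 + €12500 + €145500 = €1131000
  Exemption: €24000 − 25% × (€1131000 − €1049000) = €24000 − €20500 = €3500
  Base: €1131000 − €3500 = €1127500
  €1127500 × 11% = €124025

Ordinary income tax:
  €126000 × 8% = €10080
  €250000 × 19% = €47500
  €406500 × 33% = €134145
  → €191725

€191725 > €124025, so the ordinary income tax governs.

€191725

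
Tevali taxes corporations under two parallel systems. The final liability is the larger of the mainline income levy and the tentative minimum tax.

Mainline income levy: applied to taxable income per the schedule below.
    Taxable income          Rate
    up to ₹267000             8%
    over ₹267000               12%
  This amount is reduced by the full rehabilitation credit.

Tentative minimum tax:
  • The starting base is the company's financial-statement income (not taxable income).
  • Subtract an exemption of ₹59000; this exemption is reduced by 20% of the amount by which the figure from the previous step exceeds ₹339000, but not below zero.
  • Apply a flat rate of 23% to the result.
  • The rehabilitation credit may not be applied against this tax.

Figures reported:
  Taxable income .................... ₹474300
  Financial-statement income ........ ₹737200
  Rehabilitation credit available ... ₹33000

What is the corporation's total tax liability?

₹169556

Mainline income levy:
  ₹267000 × 8% = ₹21360
  ₹207300 × 12% = ₹24876
  → ₹46236
  Less rehabilitation credit ₹33000 → ₹13236

Tentative minimum tax:
  Base (financial-statement income): ₹737200
  Exemption: 20% × (₹737200 − ₹339000) = ₹79640 ≥ ₹59000, so the exemption is fully phased out
  Base: ₹737200 − ₹0 = ₹737200
  ₹737200 × 23% = ₹169556

₹169556 > ₹13236, so the tentative minimum tax is the binding amount.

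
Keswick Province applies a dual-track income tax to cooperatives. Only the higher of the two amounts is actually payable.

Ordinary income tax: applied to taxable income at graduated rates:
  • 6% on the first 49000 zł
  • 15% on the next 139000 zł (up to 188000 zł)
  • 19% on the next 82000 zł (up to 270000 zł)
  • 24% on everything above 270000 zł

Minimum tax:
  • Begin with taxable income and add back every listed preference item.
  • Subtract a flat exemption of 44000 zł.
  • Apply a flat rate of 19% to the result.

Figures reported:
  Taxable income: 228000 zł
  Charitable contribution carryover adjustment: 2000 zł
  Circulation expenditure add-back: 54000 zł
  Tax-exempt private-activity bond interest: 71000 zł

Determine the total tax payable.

59090 zł

Ordinary income tax:
  49000 zł × 6% = 2940 zł
  139000 zł × 15% = 20850 zł
  40000 zł × 19% = 7600 zł
  → 31390 zł

Minimum tax:
  Adjusted income: 228000 zł + 2000 zł + 54000 zł + 71000 zł = 355000 zł
  Less exemption 44000 zł → base 311000 zł
  311000 zł × 19% = 59090 zł

59090 zł > 31390 zł, so the minimum tax is the binding amount.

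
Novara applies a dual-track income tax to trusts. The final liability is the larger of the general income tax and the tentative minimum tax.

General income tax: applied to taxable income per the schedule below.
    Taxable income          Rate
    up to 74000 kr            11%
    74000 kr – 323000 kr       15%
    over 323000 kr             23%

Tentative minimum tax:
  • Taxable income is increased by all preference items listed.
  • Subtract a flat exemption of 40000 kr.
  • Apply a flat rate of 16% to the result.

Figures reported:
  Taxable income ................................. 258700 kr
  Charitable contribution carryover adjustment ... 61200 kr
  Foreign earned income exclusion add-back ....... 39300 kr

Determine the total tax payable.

General income tax:
  74000 kr × 11% = 8140 kr
  184700 kr × 15% = 27705 kr
  → 35845 kr

Tentative minimum tax:
  Adjusted income: 258700 kr + 61200 kr + 39300 kr = 359200 kr
  Less exemption 40000 kr → base 319200 kr
  319200 kr × 16% = 51072 kr

51072 kr > 35845 kr, so the tentative minimum tax is the binding amount.

51072 kr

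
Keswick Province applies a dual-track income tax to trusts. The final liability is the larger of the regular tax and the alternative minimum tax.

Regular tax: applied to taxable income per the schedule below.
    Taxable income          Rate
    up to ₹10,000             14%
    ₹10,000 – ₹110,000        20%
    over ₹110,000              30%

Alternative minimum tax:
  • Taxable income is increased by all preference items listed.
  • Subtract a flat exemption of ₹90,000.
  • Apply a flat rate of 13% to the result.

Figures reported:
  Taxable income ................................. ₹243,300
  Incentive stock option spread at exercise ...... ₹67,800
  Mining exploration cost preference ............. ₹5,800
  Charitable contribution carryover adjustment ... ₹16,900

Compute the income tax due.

₹61,390

Alternative minimum tax:
  Adjusted income: ₹243,300 + ₹67,800 + ₹5,800 + ₹16,900 = ₹333,800
  Less exemption ₹90,000 → base ₹243,800
  ₹243,800 × 13% = ₹31,694

Regular tax:
  ₹10,000 × 14% = ₹1,400
  ₹100,000 × 20% = ₹20,000
  ₹133,300 × 30% = ₹39,990
  → ₹61,390

₹61,390 > ₹31,694, so the regular tax governs.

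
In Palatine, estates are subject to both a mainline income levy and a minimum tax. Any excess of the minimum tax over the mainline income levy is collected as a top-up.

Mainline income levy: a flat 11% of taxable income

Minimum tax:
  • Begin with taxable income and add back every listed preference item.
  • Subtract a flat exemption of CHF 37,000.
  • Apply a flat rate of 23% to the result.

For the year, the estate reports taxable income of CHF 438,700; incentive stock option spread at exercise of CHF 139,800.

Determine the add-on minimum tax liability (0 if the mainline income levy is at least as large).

Minimum tax:
  Adjusted income: CHF 438,700 + CHF 139,800 = CHF 578,500
  Less exemption CHF 37,000 → base CHF 541,500
  CHF 541,500 × 23% = CHF 124,545

Mainline income levy:
  CHF 438,700 × 11% = CHF 48,257

Excess of minimum tax over mainline income levy: CHF 124,545 − CHF 48,257 = CHF 76,288.

CHF 76,288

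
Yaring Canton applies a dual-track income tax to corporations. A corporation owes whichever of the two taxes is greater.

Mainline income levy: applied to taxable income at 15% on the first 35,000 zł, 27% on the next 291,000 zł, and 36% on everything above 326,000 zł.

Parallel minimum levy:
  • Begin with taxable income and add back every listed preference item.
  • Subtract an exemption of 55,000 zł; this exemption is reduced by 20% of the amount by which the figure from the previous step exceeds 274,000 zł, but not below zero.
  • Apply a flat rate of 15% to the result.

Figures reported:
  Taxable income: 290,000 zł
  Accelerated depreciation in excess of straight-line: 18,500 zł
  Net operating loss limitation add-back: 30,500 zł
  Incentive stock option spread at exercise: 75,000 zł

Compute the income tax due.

Mainline income levy:
  35,000 zł × 15% = 5,250 zł
  255,000 zł × 27% = 68,850 zł
  → 74,100 zł

Parallel minimum levy:
  Adjusted income: 290,000 zł + 18,500 zł + 30,500 zł + 75,000 zł = 414,000 zł
  Exemption: 55,000 zł − 20% × (414,000 zł − 274,000 zł) = 55,000 zł − 28,000 zł = 27,000 zł
  Base: 414,000 zł − 27,000 zł = 387,000 zł
  387,000 zł × 15% = 58,050 zł

74,100 zł > 58,050 zł, so the mainline income levy governs.

74,100 zł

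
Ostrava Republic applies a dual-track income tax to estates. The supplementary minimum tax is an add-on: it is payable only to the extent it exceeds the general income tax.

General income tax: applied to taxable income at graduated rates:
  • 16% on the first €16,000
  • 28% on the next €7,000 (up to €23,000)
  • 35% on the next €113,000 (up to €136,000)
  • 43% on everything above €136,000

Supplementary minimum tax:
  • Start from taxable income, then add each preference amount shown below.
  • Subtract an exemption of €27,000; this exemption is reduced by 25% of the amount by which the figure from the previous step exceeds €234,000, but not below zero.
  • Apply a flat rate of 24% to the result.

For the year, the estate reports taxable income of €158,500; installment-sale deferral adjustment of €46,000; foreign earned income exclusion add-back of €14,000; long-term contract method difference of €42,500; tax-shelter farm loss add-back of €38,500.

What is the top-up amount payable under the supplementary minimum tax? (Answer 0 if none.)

€15,585

Supplementary minimum tax:
  Adjusted income: €158,500 + €46,000 + €14,000 + €42,500 + €38,500 = €299,500
  Exemption: €27,000 − 25% × (€299,500 − €234,000) = €27,000 − €16,375 = €10,625
  Base: €299,500 − €10,625 = €288,875
  €288,875 × 24% = €69,330

General income tax:
  €16,000 × 16% = €2,560
  €7,000 × 28% = €1,960
  €113,000 × 35% = €39,550
  €22,500 × 43% = €9,675
  → €53,745

Excess of supplementary minimum tax over general income tax: €69,330 − €53,745 = €15,585.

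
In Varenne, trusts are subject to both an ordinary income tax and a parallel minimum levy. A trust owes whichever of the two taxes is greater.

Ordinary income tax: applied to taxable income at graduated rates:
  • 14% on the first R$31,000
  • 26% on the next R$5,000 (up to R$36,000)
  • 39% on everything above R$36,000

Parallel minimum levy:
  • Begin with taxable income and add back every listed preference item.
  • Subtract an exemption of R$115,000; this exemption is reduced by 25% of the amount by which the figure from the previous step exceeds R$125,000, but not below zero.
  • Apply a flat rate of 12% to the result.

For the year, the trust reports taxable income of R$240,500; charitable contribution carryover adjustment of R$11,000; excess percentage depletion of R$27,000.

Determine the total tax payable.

R$85,395

Parallel minimum levy:
  Adjusted income: R$240,500 + R$11,000 + R$27,000 = R$278,500
  Exemption: R$115,000 − 25% × (R$278,500 − R$125,000) = R$115,000 − R$38,375 = R$76,625
  Base: R$278,500 − R$76,625 = R$201,875
  R$201,875 × 12% = R$24,225

Ordinary income tax:
  R$31,000 × 14% = R$4,340
  R$5,000 × 26% = R$1,300
  R$204,500 × 39% = R$79,755
  → R$85,395

R$85,395 > R$24,225, so the ordinary income tax governs.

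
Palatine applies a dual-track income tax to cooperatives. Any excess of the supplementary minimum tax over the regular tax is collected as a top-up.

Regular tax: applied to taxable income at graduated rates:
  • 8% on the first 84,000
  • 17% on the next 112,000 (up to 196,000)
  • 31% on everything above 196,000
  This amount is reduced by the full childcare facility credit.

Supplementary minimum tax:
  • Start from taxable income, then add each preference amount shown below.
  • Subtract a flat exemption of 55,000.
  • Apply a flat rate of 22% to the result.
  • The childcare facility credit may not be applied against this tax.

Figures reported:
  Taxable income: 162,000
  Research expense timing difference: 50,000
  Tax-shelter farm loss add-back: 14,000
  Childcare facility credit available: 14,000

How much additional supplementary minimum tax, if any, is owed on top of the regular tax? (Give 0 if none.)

31,640

Supplementary minimum tax:
  Adjusted income: 162,000 + 50,000 + 14,000 = 226,000
  Less exemption 55,000 → base 171,000
  171,000 × 22% = 37,620

Regular tax:
  84,000 × 8% = 6,720
  78,000 × 17% = 13,260
  → 19,980
  Less childcare facility credit 14,000 → 5,980

Excess of supplementary minimum tax over regular tax: 37,620 − 5,980 = 31,640.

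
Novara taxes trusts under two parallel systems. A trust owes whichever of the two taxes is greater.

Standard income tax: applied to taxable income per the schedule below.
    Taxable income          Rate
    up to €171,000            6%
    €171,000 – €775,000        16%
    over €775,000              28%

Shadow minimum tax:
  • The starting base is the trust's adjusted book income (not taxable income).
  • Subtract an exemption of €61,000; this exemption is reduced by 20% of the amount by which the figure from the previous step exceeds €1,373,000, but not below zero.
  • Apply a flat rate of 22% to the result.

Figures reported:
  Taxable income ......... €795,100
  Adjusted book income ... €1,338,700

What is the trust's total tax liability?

Standard income tax:
  €171,000 × 6% = €10,260
  €604,000 × 16% = €96,640
  €20,100 × 28% = €5,628
  → €112,528

Shadow minimum tax:
  Base (adjusted book income): €1,338,700
  Exemption: €1,338,700 ≤ €1,373,000, so full €61,000 applies
  Base: €1,338,700 − €61,000 = €1,277,700
  €1,277,700 × 22% = €281,094

€281,094 > €112,528, so the shadow minimum tax is the binding amount.

€281,094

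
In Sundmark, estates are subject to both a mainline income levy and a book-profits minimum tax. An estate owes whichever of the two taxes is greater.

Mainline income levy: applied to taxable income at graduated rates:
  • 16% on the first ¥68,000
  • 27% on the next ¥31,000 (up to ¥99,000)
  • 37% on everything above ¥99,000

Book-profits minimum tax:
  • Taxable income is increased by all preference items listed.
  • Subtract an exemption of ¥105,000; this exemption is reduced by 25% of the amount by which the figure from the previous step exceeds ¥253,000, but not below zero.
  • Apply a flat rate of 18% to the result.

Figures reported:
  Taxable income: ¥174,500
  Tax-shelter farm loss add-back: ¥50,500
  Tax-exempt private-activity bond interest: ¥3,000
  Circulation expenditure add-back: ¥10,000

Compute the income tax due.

¥47,185

Book-profits minimum tax:
  Adjusted income: ¥174,500 + ¥50,500 + ¥3,000 + ¥10,000 = ¥238,000
  Exemption: ¥238,000 ≤ ¥253,000, so full ¥105,000 applies
  Base: ¥238,000 − ¥105,000 = ¥133,000
  ¥133,000 × 18% = ¥23,940

Mainline income levy:
  ¥68,000 × 16% = ¥10,880
  ¥31,000 × 27% = ¥8,370
  ¥75,500 × 37% = ¥27,935
  → ¥47,185

¥47,185 > ¥23,940, so the mainline income levy governs.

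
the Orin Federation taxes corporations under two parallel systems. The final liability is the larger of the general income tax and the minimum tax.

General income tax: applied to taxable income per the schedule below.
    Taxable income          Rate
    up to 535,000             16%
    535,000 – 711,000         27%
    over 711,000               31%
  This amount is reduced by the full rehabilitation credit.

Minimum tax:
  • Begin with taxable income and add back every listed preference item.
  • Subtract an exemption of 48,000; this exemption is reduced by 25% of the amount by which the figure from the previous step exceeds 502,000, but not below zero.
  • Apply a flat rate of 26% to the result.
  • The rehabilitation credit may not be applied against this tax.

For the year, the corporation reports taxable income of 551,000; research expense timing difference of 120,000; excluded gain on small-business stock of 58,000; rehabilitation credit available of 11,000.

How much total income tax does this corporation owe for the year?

General income tax:
  535,000 × 16% = 85,600
  16,000 × 27% = 4,320
  → 89,920
  Less rehabilitation credit 11,000 → 78,920

Minimum tax:
  Adjusted income: 551,000 + 120,000 + 58,000 = 729,000
  Exemption: 25% × (729,000 − 502,000) = 56,750 ≥ 48,000, so the exemption is fully phased out
  Base: 729,000 − 0 = 729,000
  729,000 × 26% = 189,540

189,540 > 78,920, so the minimum tax is the binding amount.

189,540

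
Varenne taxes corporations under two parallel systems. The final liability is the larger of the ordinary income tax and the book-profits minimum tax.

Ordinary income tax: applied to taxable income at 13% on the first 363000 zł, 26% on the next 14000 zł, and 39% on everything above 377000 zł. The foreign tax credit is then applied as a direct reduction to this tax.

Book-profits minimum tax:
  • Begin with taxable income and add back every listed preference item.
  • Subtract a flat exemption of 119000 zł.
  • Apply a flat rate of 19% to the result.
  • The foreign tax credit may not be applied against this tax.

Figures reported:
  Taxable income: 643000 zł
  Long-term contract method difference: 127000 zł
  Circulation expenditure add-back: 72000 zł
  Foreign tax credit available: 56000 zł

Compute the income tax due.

137370 zł

Ordinary income tax:
  363000 zł × 13% = 47190 zł
  14000 zł × 26% = 3640 zł
  266000 zł × 39% = 103740 zł
  → 154570 zł
  Less foreign tax credit 56000 zł → 98570 zł

Book-profits minimum tax:
  Adjusted income: 643000 zł + 127000 zł + 72000 zł = 842000 zł
  Less exemption 119000 zł → base 723000 zł
  723000 zł × 19% = 137370 zł

137370 zł > 98570 zł, so the book-profits minimum tax is the binding amount.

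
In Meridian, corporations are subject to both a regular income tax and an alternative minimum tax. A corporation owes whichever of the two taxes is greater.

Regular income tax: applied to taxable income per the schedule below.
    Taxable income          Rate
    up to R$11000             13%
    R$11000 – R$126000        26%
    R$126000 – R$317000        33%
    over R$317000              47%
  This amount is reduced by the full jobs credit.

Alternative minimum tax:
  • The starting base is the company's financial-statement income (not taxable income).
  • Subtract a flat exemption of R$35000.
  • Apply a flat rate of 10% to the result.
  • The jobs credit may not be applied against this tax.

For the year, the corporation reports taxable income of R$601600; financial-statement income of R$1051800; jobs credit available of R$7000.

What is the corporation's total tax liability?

Alternative minimum tax:
  Base (financial-statement income): R$1051800
  Less exemption R$35000 → base R$1016800
  R$1016800 × 10% = R$101680

Regular income tax:
  R$11000 × 13% = R$1430
  R$115000 × 26% = R$29900
  R$191000 × 33% = R$63030
  R$284600 × 47% = R$133762
  → R$228122
  Less jobs credit R$7000 → R$221122

R$221122 > R$101680, so the regular income tax governs.

R$221122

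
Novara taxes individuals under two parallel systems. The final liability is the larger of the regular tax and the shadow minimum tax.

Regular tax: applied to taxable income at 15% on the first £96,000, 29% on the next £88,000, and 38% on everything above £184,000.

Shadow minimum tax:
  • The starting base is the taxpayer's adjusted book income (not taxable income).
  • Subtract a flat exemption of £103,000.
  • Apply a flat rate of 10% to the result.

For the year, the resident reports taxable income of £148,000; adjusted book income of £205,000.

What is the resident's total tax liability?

£29,480

Regular tax:
  £96,000 × 15% = £14,400
  £52,000 × 29% = £15,080
  → £29,480

Shadow minimum tax:
  Base (adjusted book income): £205,000
  Less exemption £103,000 → base £102,000
  £102,000 × 10% = £10,200

£29,480 > £10,200, so the regular tax governs.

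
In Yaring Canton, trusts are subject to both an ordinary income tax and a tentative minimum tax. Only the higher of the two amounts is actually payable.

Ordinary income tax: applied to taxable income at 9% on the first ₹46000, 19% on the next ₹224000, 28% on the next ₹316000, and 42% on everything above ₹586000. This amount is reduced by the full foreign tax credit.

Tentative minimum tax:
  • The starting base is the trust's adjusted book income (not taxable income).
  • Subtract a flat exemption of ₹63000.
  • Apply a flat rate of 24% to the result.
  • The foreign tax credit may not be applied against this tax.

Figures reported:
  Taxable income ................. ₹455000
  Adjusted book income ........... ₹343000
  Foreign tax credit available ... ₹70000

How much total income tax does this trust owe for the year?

₹67200

Tentative minimum tax:
  Base (adjusted book income): ₹343000
  Less exemption ₹63000 → base ₹280000
  ₹280000 × 24% = ₹67200

Ordinary income tax:
  ₹46000 × 9% = ₹4140
  ₹224000 × 19% = ₹42560
  ₹185000 × 28% = ₹51800
  → ₹98500
  Less foreign tax credit ₹70000 → ₹28500

₹67200 > ₹28500, so the tentative minimum tax is the binding amount.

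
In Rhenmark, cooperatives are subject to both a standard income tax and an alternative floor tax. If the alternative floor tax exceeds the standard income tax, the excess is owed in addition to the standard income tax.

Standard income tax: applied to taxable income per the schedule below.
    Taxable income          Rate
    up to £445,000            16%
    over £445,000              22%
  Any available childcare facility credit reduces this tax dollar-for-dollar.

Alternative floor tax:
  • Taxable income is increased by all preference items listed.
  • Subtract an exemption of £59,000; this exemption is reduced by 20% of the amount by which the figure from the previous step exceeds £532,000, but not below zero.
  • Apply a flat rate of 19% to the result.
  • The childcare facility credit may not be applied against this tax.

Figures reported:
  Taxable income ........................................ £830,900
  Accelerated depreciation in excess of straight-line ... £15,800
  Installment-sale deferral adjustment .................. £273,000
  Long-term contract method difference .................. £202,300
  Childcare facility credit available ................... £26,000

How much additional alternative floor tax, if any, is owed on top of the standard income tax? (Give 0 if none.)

£121,082

Standard income tax:
  £445,000 × 16% = £71,200
  £385,900 × 22% = £84,898
  → £156,098
  Less childcare facility credit £26,000 → £130,098

Alternative floor tax:
  Adjusted income: £830,900 + £15,800 + £273,000 + £202,300 = £1,322,000
  Exemption: 20% × (£1,322,000 − £532,000) = £158,000 ≥ £59,000, so the exemption is fully phased out
  Base: £1,322,000 − £0 = £1,322,000
  £1,322,000 × 19% = £251,180

Excess of alternative floor tax over standard income tax: £251,180 − £130,098 = £121,082.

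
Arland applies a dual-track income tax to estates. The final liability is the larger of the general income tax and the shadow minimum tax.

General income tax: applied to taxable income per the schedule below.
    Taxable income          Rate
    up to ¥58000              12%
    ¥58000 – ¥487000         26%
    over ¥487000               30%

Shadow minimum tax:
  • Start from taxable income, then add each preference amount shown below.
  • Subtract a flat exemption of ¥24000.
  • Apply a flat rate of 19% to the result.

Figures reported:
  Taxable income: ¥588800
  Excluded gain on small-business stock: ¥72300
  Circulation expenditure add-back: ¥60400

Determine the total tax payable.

¥149040

General income tax:
  ¥58000 × 12% = ¥6960
  ¥429000 × 26% = ¥111540
  ¥101800 × 30% = ¥30540
  → ¥149040

Shadow minimum tax:
  Adjusted income: ¥588800 + ¥72300 + ¥60400 = ¥721500
  Less exemption ¥24000 → base ¥697500
  ¥697500 × 19% = ¥132525

¥149040 > ¥132525, so the general income tax governs.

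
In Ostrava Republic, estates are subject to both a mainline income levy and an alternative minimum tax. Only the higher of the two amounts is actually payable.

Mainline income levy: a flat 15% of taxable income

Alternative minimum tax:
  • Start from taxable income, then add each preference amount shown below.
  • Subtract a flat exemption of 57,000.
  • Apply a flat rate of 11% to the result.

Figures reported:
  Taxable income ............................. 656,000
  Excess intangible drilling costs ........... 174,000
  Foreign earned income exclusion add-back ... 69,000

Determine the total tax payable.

98,400

Mainline income levy:
  656,000 × 15% = 98,400

Alternative minimum tax:
  Adjusted income: 656,000 + 174,000 + 69,000 = 899,000
  Less exemption 57,000 → base 842,000
  842,000 × 11% = 92,620

98,400 > 92,620, so the mainline income levy governs.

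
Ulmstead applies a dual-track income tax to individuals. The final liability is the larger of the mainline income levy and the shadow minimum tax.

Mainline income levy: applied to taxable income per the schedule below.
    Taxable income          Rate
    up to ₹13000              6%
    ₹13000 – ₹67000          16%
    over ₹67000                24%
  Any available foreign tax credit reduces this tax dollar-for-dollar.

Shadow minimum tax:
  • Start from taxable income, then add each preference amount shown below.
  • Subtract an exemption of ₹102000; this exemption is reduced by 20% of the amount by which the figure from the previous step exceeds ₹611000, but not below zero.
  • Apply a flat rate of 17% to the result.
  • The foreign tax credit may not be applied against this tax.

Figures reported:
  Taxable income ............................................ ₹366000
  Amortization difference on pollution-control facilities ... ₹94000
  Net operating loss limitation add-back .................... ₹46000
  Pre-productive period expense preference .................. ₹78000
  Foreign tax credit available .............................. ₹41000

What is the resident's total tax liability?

₹81940

Shadow minimum tax:
  Adjusted income: ₹366000 + ₹94000 + ₹46000 + ₹78000 = ₹584000
  Exemption: ₹584000 ≤ ₹611000, so full ₹102000 applies
  Base: ₹584000 − ₹102000 = ₹482000
  ₹482000 × 17% = ₹81940

Mainline income levy:
  ₹13000 × 6% = ₹780
  ₹54000 × 16% = ₹8640
  ₹299000 × 24% = ₹71760
  → ₹81180
  Less foreign tax credit ₹41000 → ₹40180

₹81940 > ₹40180, so the shadow minimum tax is the binding amount.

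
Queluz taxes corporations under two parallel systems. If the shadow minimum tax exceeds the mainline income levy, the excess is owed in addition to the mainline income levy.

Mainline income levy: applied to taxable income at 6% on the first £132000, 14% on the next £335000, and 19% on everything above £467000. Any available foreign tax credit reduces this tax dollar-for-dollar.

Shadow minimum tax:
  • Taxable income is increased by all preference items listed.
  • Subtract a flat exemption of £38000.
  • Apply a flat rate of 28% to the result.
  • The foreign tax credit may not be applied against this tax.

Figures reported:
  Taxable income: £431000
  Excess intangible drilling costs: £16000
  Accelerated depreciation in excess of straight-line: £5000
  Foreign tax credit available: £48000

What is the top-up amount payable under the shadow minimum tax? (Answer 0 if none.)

Shadow minimum tax:
  Adjusted income: £431000 + £16000 + £5000 = £452000
  Less exemption £38000 → base £414000
  £414000 × 28% = £115920

Mainline income levy:
  £132000 × 6% = £7920
  £299000 × 14% = £41860
  → £49780
  Less foreign tax credit £48000 → £1780

Excess of shadow minimum tax over mainline income levy: £115920 − £1780 = £114140.

£114140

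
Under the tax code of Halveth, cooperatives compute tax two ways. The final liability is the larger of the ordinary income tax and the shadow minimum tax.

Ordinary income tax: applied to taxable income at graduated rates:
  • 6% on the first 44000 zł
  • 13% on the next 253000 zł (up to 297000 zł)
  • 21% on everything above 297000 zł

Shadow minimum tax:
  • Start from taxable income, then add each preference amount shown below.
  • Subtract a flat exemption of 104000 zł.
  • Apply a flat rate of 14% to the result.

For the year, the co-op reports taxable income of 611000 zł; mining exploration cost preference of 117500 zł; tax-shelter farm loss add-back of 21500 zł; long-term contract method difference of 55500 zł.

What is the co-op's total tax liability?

101470 zł

Shadow minimum tax:
  Adjusted income: 611000 zł + 117500 zł + 21500 zł + 55500 zł = 805500 zł
  Less exemption 104000 zł → base 701500 zł
  701500 zł × 14% = 98210 zł

Ordinary income tax:
  44000 zł × 6% = 2640 zł
  253000 zł × 13% = 32890 zł
  314000 zł × 21% = 65940 zł
  → 101470 zł

101470 zł > 98210 zł, so the ordinary income tax governs.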